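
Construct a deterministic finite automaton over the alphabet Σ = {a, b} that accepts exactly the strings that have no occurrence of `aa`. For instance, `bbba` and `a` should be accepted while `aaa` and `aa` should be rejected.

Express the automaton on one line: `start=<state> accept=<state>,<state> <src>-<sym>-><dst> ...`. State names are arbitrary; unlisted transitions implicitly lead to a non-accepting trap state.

Track partial matches of the forbidden pattern `aa`. State q2 is a dead state reached once `aa` has occurred; every other state accepts. q0 means no part of `aa` is currently matched.
        a   b  
>* q0   q1  q0 
 * q1   q2  q0 
   q2   q2  q2 
(> = start, * = accepting)

start=q0 accept=q0,q1 q0-a->q1 q0-b->q0 q1-a->q2 q1-b->q0 q2-a->q2 q2-b->q2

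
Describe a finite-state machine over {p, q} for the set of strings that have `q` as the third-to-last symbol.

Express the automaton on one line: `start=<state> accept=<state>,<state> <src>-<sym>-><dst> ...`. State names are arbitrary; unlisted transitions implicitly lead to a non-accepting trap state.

Because acceptance depends on a position counted from the end, the machine has to buffer the most recent 3 symbols. Make each state the string of the last up-to-3 symbols read; on input `x` shift the window left and append `x`. Accept when the buffered window has length 3 and begins with `q`.
15 states suffice.
          p    q  
>  S0     S1   S2 
   S1     S3   S4 
   S2     S5   S6 
   S3     S7   S8 
   S4     S9  S10 
   S5    S11  S12 
   S6    S13  S14 
   S7     S7   S8 
   S8     S9  S10 
   S9    S11  S12 
   S10   S13  S14 
 * S11    S7   S8 
 * S12    S9  S10 
 * S13   S11  S12 
 * S14   S13  S14 
(> = start, * = accepting)

start=S0 accept=S11,S12,S13,S14 S0-p->S1 S0-q->S2 S1-p->S3 S1-q->S4 S2-p->S5 S2-q->S6 S3-p->S7 S3-q->S8 S4-p->S9 S4-q->S10 S5-p->S11 S5-q->S12 S6-p->S13 S6-q->S14 S7-p->S7 S7-q->S8 S8-p->S9 S8-q->S10 S9-p->S11 S9-q->S12 S10-p->S13 S10-q->S14 S11-p->S7 S11-q->S8 S12-p->S9 S12-q->S10 S13-p->S11 S13-q->S12 S14-p->S13 S14-q->S14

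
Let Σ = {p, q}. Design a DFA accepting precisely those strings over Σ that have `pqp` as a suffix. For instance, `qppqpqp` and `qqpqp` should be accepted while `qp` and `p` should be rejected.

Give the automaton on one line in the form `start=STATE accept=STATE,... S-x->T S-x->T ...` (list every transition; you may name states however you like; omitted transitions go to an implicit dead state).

start=A accept=D A-p->B A-q->A B-p->B B-q->C C-p->D C-q->A D-p->B D-q->C

Remember how much of `pqp` the current input suffix matches. State A means no match yet; B means the last symbol is `p`; C means the last 2 symbols are `pq`; D means the last 3 symbols are `pqp`. Only D accepts. On a mismatch, fall back to the longest proper suffix that is still a prefix of `pqp`.
A 4-state machine:
       p  q 
>  A   B  A 
   B   B  C 
   C   D  A 
 * D   B  C 
(> = start, * = accepting)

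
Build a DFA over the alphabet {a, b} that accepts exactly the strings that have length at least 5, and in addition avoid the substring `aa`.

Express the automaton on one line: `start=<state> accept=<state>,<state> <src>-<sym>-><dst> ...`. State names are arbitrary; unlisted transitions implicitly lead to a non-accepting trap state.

Run two small machines in parallel and take their product. The first has 7 states tracking the input length, saturating at 6; the second has 3 states tracking partial matches of the forbidden pattern `aa`. A product state is a pair (one from each), accepting exactly when both do.
          a    b  
>  S0     S1   S2 
   S1     S3   S4 
   S2     S5   S4 
   S3     S6   S6 
   S4     S7   S8 
   S5     S6   S8 
   S6     S9   S9 
   S7     S9  S10 
   S8    S11  S10 
   S9    S12  S12 
   S10   S13  S14 
   S11   S12  S14 
   S12   S15  S15 
 * S13   S15  S16 
 * S14   S17  S16 
   S15   S15  S15 
 * S16   S17  S16 
 * S17   S15  S16 
(> = start, * = accepting)

start=S0 accept=S13,S14,S16,S17 S0-a->S1 S0-b->S2 S1-a->S3 S1-b->S4 S2-a->S5 S2-b->S4 S3-a->S6 S3-b->S6 S4-a->S7 S4-b->S8 S5-a->S6 S5-b->S8 S6-a->S9 S6-b->S9 S7-a->S9 S7-b->S10 S8-a->S11 S8-b->S10 S9-a->S12 S9-b->S12 S10-a->S13 S10-b->S14 S11-a->S12 S11-b->S14 S12-a->S15 S12-b->S15 S13-a->S15 S13-b->S16 S14-a->S17 S14-b->S16 S15-a->S15 S15-b->S15 S16-a->S17 S16-b->S16 S17-a->S15 S17-b->S16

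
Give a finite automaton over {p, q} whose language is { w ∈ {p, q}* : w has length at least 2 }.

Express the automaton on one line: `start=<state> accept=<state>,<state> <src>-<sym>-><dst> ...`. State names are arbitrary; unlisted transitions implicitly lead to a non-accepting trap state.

start=s0 accept=s2,s3 s0-p->s1 s0-q->s1 s1-p->s2 s1-q->s2 s2-p->s3 s2-q->s3 s3-p->s3 s3-q->s3

We only need to distinguish lengths 0, 1, …, 2, and '>2'. Chain s0 → s1 → s2 → s3 on every symbol, with s3 looping. Accepting states: {s2, s3}.
With 4 states:
        p   q  
>  s0   s1  s1 
   s1   s2  s2 
 * s2   s3  s3 
 * s3   s3  s3 
(> = start, * = accepting)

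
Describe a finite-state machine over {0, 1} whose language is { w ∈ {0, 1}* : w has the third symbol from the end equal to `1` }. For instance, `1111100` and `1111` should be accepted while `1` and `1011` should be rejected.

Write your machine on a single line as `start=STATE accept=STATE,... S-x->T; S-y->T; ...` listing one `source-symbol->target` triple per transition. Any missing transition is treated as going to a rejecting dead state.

A DFA must remember the last 3 symbols (since which symbol is third-to-last isn't known until the input ends). Use one state per possible window of the last ≤3 symbols; accept from those whose window starts with `1`.
       0  1 
>  A   B  C 
   B   D  E 
   C   F  G 
   D   H  I 
   E   J  K 
   F   L  M 
   G   N  O 
   H   H  I 
   I   J  K 
   J   L  M 
   K   N  O 
 * L   H  I 
 * M   J  K 
 * N   L  M 
 * O   N  O 
(> = start, * = accepting)

start=A; accept=L,M,N,O; A-0->B; A-1->C; B-0->D; B-1->E; C-0->F; C-1->G; D-0->H; D-1->I; E-0->J; E-1->K; F-0->L; F-1->M; G-0->N; G-1->O; H-0->H; H-1->I; I-0->J; I-1->K; J-0->L; J-1->M; K-0->N; K-1->O; L-0->H; L-1->I; M-0->J; M-1->K; N-0->L; N-1->M; O-0->N; O-1->O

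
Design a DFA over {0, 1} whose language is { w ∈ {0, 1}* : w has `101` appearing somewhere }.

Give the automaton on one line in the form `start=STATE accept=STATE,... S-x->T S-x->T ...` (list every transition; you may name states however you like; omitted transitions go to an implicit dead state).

Track how much of `101` has been matched so far: state S0 is no progress, S3 is the absorbing accept state reached once `101` has occurred. Intermediate states record partial matches; on a mismatch, fall back to the longest reusable overlap.
        0   1  
>  S0   S0  S1 
   S1   S2  S1 
   S2   S0  S3 
 * S3   S3  S3 
(> = start, * = accepting)

start=S0 accept=S3 S0-0->S0 S0-1->S1 S1-0->S2 S1-1->S1 S2-0->S0 S2-1->S3 S3-0->S3 S3-1->S3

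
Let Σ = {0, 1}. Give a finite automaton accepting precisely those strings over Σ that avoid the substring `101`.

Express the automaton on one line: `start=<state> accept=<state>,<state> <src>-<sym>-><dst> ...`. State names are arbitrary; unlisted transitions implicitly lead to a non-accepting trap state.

Track partial matches of the forbidden pattern `101`. State D is a dead state reached once `101` has occurred; every other state accepts. A means no part of `101` is currently matched.
       0  1 
>* A   A  B 
 * B   C  B 
 * C   A  D 
   D   D  D 
(> = start, * = accepting)

start=A accept=A,B,C A-0->A A-1->B B-0->C B-1->B C-0->A C-1->D D-0->D D-1->D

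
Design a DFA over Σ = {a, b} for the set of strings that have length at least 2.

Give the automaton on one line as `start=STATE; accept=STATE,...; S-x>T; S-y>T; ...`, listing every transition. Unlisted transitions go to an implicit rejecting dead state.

We only need to distinguish lengths 0, 1, …, 2, and '>2'. Chain S0 → S1 → S2 → S3 on every symbol, with S3 looping. Accepting states: {S2, S3}.
With 4 states:
        a   b  
>  S0   S1  S1 
   S1   S2  S2 
 * S2   S3  S3 
 * S3   S3  S3 
(> = start, * = accepting)

start=S0; accept=S2,S3; S0-a>S1; S0-b>S1; S1-a>S2; S1-b>S2; S2-a>S3; S2-b>S3; S3-a>S3; S3-b>S3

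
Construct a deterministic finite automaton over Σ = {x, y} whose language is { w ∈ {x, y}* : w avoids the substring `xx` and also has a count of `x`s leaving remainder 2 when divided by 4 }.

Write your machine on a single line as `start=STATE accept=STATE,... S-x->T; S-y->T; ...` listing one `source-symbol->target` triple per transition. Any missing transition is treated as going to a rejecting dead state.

start=S0; accept=S4,S5; S0-x->S1; S0-y->S0; S1-x->S2; S1-y->S3; S2-x->S2; S2-y->S2; S3-x->S4; S3-y->S3; S4-x->S2; S4-y->S5; S5-x->S6; S5-y->S5; S6-x->S2; S6-y->S7; S7-x->S8; S7-y->S7; S8-x->S2; S8-y->S0

Run two small machines in parallel and take their product. The first has 3 states tracking partial matches of the forbidden pattern `xx`; the second has 4 states tracking the count of `x`s modulo 4. A product state is a pair (one from each), accepting exactly when both do. After merging equivalent states the machine shrinks.
A 9-state machine:
        x   y  
>  S0   S1  S0 
   S1   S2  S3 
   S2   S2  S2 
   S3   S4  S3 
 * S4   S2  S5 
 * S5   S6  S5 
   S6   S2  S7 
   S7   S8  S7 
   S8   S2  S0 
(> = start, * = accepting)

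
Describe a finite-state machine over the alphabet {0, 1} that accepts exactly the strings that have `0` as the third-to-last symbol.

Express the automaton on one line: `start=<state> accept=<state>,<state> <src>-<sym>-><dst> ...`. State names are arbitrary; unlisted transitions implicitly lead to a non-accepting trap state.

start=A accept=H,I,J,K A-0->B A-1->C B-0->D B-1->E C-0->F C-1->G D-0->H D-1->I E-0->J E-1->K F-0->L F-1->M G-0->N G-1->O H-0->H H-1->I I-0->J I-1->K J-0->L J-1->M K-0->N K-1->O L-0->H L-1->I M-0->J M-1->K N-0->L N-1->M O-0->N O-1->O

Because acceptance depends on a position counted from the end, the machine has to buffer the most recent 3 symbols. Make each state the string of the last up-to-3 symbols read; on input `x` shift the window left and append `x`. Accept when the buffered window has length 3 and begins with `0`.
       0  1 
>  A   B  C 
   B   D  E 
   C   F  G 
   D   H  I 
   E   J  K 
   F   L  M 
   G   N  O 
 * H   H  I 
 * I   J  K 
 * J   L  M 
 * K   N  O 
   L   H  I 
   M   J  K 
   N   L  M 
   O   N  O 
(> = start, * = accepting)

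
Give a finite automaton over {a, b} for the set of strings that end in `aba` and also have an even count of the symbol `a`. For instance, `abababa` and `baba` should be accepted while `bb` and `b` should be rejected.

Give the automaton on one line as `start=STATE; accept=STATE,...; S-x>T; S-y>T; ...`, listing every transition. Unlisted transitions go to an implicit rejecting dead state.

Run two small machines in parallel and take their product. The first has 4 states tracking how much of the suffix `aba` has currently been matched; the second has 2 states tracking the count of `a`s modulo 2. A product state is a pair (one from each), accepting exactly when both do. Equivalent product states are then merged.
A 5-state machine:
        a   b  
>  S0   S1  S0 
   S1   S0  S2 
   S2   S3  S4 
 * S3   S1  S0 
   S4   S0  S4 
(> = start, * = accepting)

start=S0; accept=S3; S0-a>S1; S0-b>S0; S1-a>S0; S1-b>S2; S2-a>S3; S2-b>S4; S3-a>S1; S3-b>S0; S4-a>S0; S4-b>S4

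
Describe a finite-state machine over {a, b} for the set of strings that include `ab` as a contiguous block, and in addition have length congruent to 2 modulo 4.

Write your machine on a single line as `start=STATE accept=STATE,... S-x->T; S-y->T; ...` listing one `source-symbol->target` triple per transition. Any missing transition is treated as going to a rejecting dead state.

Handle the two conditions separately and then intersect. One (3 states) tracks whether and how much of `ab` has been seen; the other (4 states) tracks the input length modulo 4. Each combined state is a pair, one component from each; accept when both components accept.
          a    b  
>  S0     S1   S2 
   S1     S3   S4 
   S2     S3   S5 
   S3     S6   S7 
 * S4     S7   S7 
   S5     S6   S8 
   S6     S9  S10 
   S7    S10  S10 
   S8     S9   S0 
   S9     S1  S11 
   S10   S11  S11 
   S11    S4   S4 
(> = start, * = accepting)

start=S0; accept=S4; S0-a->S1; S0-b->S2; S1-a->S3; S1-b->S4; S2-a->S3; S2-b->S5; S3-a->S6; S3-b->S7; S4-a->S7; S4-b->S7; S5-a->S6; S5-b->S8; S6-a->S9; S6-b->S10; S7-a->S10; S7-b->S10; S8-a->S9; S8-b->S0; S9-a->S1; S9-b->S11; S10-a->S11; S10-b->S11; S11-a->S4; S11-b->S4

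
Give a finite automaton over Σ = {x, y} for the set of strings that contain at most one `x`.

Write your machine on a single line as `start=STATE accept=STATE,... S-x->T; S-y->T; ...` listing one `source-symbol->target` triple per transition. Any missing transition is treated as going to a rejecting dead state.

start=q0; accept=q0,q1; q0-x->q1; q0-y->q0; q1-x->q2; q1-y->q1; q2-x->q2; q2-y->q2

Count `x`s, saturating at 2: state q0 means no `x` yet, q1 means one `x` seen, q2 means more than one. Each `x` increments (capped at q2); other symbols loop. Accept from {q0, q1}.
3 states suffice.
        x   y  
>* q0   q1  q0 
 * q1   q2  q1 
   q2   q2  q2 
(> = start, * = accepting)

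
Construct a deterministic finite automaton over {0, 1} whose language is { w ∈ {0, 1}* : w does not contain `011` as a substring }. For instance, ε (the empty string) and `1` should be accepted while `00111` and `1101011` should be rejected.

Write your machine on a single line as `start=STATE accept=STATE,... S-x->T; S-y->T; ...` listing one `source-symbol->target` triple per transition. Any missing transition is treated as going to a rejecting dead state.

Track partial matches of the forbidden pattern `011`. State S3 is a dead state reached once `011` has occurred; every other state accepts. S0 means no part of `011` is currently matched.
        0   1  
>* S0   S1  S0 
 * S1   S1  S2 
 * S2   S1  S3 
   S3   S3  S3 
(> = start, * = accepting)

start=S0; accept=S0,S1,S2; S0-0->S1; S0-1->S0; S1-0->S1; S1-1->S2; S2-0->S1; S2-1->S3; S3-0->S3; S3-1->S3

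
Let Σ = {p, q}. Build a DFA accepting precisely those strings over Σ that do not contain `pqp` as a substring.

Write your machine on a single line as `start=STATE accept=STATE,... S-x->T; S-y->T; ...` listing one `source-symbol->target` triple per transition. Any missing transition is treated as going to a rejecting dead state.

start=A; accept=A,B,C; A-p->B; A-q->A; B-p->B; B-q->C; C-p->D; C-q->A; D-p->D; D-q->D

This is the complement of 'contains `pqp`'. Use the same substring-matching states — A through D holding how much of `pqp` has just been matched — but flip the accepting set: everything except the trap D accepts.
4 states suffice.
       p  q 
>* A   B  A 
 * B   B  C 
 * C   D  A 
   D   D  D 
(> = start, * = accepting)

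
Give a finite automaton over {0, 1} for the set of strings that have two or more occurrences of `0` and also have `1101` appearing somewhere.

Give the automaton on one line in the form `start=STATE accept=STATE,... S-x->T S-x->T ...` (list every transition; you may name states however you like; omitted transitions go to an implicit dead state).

start=s0 accept=s16,s17 s0-0->s1 s0-1->s2 s1-0->s3 s1-1->s4 s2-0->s1 s2-1->s5 s3-0->s6 s3-1->s7 s4-0->s3 s4-1->s8 s5-0->s9 s5-1->s5 s6-0->s6 s6-1->s10 s7-0->s6 s7-1->s11 s8-0->s12 s8-1->s8 s9-0->s3 s9-1->s13 s10-0->s6 s10-1->s14 s11-0->s15 s11-1->s11 s12-0->s6 s12-1->s16 s13-0->s16 s13-1->s13 s14-0->s15 s14-1->s14 s15-0->s6 s15-1->s17 s16-0->s17 s16-1->s16 s17-0->s17 s17-1->s17

Run two small machines in parallel and take their product. The first has 4 states tracking the count of `0`s, saturating at 3; the second has 5 states tracking whether and how much of `1101` has been seen. A product state is a pair (one from each), accepting exactly when both do.
An 18-state machine:
          0    1  
>  s0     s1   s2 
   s1     s3   s4 
   s2     s1   s5 
   s3     s6   s7 
   s4     s3   s8 
   s5     s9   s5 
   s6     s6  s10 
   s7     s6  s11 
   s8    s12   s8 
   s9     s3  s13 
   s10    s6  s14 
   s11   s15  s11 
   s12    s6  s16 
   s13   s16  s13 
   s14   s15  s14 
   s15    s6  s17 
 * s16   s17  s16 
 * s17   s17  s17 
(> = start, * = accepting)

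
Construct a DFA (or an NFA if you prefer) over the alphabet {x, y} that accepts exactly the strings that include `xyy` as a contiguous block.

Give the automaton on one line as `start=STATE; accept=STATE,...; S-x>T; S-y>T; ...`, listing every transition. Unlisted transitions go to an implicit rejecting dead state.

States q0..q2 record the length of the longest prefix of `xyy` that matches the current input suffix. Reaching q3 means `xyy` has been seen, and we stay there forever. Accept from q3.
        x   y  
>  q0   q1  q0 
   q1   q1  q2 
   q2   q1  q3 
 * q3   q3  q3 
(> = start, * = accepting)

start=q0; accept=q3; q0-x>q1; q0-y>q0; q1-x>q1; q1-y>q2; q2-x>q1; q2-y>q3; q3-x>q3; q3-y>q3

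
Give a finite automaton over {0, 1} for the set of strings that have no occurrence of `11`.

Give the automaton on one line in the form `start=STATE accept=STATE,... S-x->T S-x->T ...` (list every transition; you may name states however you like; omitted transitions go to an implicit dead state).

This is the complement of 'contains `11`'. Use the same substring-matching states — q0 through q2 holding how much of `11` has just been matched — but flip the accepting set: everything except the trap q2 accepts.
With 3 states:
        0   1  
>* q0   q0  q1 
 * q1   q0  q2 
   q2   q2  q2 
(> = start, * = accepting)

start=q0 accept=q0,q1 q0-0->q0 q0-1->q1 q1-0->q0 q1-1->q2 q2-0->q2 q2-1->q2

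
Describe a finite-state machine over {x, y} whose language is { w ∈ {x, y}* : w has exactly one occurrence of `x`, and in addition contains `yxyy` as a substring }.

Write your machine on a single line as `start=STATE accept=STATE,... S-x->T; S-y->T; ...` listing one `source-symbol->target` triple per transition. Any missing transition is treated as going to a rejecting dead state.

Build one automaton per condition and run them in lockstep. The first has 3 states tracking the count of `x`s, saturating at 2; the second has 5 states tracking whether and how much of `yxyy` has been seen. A product state is a pair (one from each), accepting exactly when both do. Minimizing collapses redundant product states.
With 6 states:
        x   y  
>  q0   q1  q2 
   q1   q1  q1 
   q2   q3  q2 
   q3   q1  q4 
   q4   q1  q5 
 * q5   q1  q5 
(> = start, * = accepting)

start=q0; accept=q5; q0-x->q1; q0-y->q2; q1-x->q1; q1-y->q1; q2-x->q3; q2-y->q2; q3-x->q1; q3-y->q4; q4-x->q1; q4-y->q5; q5-x->q1; q5-y->q5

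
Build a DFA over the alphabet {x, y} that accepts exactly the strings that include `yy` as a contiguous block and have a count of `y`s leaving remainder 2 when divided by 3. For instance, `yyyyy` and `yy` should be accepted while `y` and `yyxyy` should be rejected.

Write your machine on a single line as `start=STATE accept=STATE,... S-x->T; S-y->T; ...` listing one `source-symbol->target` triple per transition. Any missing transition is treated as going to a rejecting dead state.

start=S0; accept=S3; S0-x->S0; S0-y->S1; S1-x->S2; S1-y->S3; S2-x->S2; S2-y->S4; S3-x->S3; S3-y->S5; S4-x->S6; S4-y->S5; S5-x->S5; S5-y->S7; S6-x->S6; S6-y->S8; S7-x->S7; S7-y->S3; S8-x->S0; S8-y->S7

Handle the two conditions separately and then intersect. The first has 3 states tracking whether and how much of `yy` has been seen; the second has 3 states tracking the count of `y`s modulo 3. A product state is a pair (one from each), accepting exactly when both do.
9 states suffice.
        x   y  
>  S0   S0  S1 
   S1   S2  S3 
   S2   S2  S4 
 * S3   S3  S5 
   S4   S6  S5 
   S5   S5  S7 
   S6   S6  S8 
   S7   S7  S3 
   S8   S0  S7 
(> = start, * = accepting)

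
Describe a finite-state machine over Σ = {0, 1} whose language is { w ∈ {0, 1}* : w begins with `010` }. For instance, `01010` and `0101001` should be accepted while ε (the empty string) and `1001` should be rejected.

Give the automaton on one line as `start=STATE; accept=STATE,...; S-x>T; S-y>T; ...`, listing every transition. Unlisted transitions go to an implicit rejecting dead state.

Check the first 3 symbols one by one: S0 through S2 record how many have matched `010` so far; any wrong symbol goes to the dead state S4. After all 3 match we enter the accepting sink S3.
        0   1  
>  S0   S1  S4 
   S1   S4  S2 
   S2   S3  S4 
 * S3   S3  S3 
   S4   S4  S4 
(> = start, * = accepting)

start=S0; accept=S3; S0-0>S1; S0-1>S4; S1-0>S4; S1-1>S2; S2-0>S3; S2-1>S4; S3-0>S3; S3-1>S3; S4-0>S4; S4-1>S4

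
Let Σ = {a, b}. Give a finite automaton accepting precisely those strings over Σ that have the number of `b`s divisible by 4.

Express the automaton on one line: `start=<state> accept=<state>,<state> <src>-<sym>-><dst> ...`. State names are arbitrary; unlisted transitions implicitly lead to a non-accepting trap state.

Keep the running count of `b`s modulo 4: each `b` advances along the cycle s0 → s1 → s2 → s3 → s0 while other symbols loop. Accept at s0.
4 states suffice.
        a   b  
>* s0   s0  s1 
   s1   s1  s2 
   s2   s2  s3 
   s3   s3  s0 
(> = start, * = accepting)

start=s0 accept=s0 s0-a->s0 s0-b->s1 s1-a->s1 s1-b->s2 s2-a->s2 s2-b->s3 s3-a->s3 s3-b->s0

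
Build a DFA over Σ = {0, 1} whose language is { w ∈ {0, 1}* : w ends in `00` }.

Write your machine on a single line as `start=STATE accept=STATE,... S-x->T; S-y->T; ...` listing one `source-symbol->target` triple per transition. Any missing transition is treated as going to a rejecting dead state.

Let each state record the length of the longest suffix of the input read so far that is also a prefix of `00`. B means the last symbol is `0`; C means the last 2 symbols are `00`. Accept only at C, where the string currently ends in `00`.
3 states suffice.
       0  1 
>  A   B  A 
   B   C  A 
 * C   C  A 
(> = start, * = accepting)

start=A; accept=C; A-0->B; A-1->A; B-0->C; B-1->A; C-0->C; C-1->A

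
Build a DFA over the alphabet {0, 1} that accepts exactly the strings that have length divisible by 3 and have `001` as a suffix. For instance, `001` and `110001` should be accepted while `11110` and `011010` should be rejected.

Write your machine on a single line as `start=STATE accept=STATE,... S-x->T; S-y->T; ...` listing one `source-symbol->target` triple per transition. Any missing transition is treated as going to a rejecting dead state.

Handle the two conditions separately and then intersect. One (3 states) tracks the input length modulo 3; the other (4 states) tracks how much of the suffix `001` has currently been matched. Each combined state is a pair, one component from each; accept when both components accept.
          0    1  
>  q0     q1   q2 
   q1     q3   q4 
   q2     q5   q4 
   q3     q6   q7 
   q4     q8   q0 
   q5     q6   q0 
   q6     q9  q10 
 * q7     q1   q2 
   q8     q9   q2 
   q9     q3  q11 
   q10    q5   q4 
   q11    q8   q0 
(> = start, * = accepting)

start=q0; accept=q7; q0-0->q1; q0-1->q2; q1-0->q3; q1-1->q4; q2-0->q5; q2-1->q4; q3-0->q6; q3-1->q7; q4-0->q8; q4-1->q0; q5-0->q6; q5-1->q0; q6-0->q9; q6-1->q10; q7-0->q1; q7-1->q2; q8-0->q9; q8-1->q2; q9-0->q3; q9-1->q11; q10-0->q5; q10-1->q4; q11-0->q8; q11-1->q0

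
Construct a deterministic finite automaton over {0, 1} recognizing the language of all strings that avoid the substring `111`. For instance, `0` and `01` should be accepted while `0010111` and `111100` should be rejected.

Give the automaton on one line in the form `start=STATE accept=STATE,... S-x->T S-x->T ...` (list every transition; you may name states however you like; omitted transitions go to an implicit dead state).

This is the complement of 'contains `111`'. Use the same substring-matching states — s0 through s3 holding how much of `111` has just been matched — but flip the accepting set: everything except the trap s3 accepts.
        0   1  
>* s0   s0  s1 
 * s1   s0  s2 
 * s2   s0  s3 
   s3   s3  s3 
(> = start, * = accepting)

start=s0 accept=s0,s1,s2 s0-0->s0 s0-1->s1 s1-0->s0 s1-1->s2 s2-0->s0 s2-1->s3 s3-0->s3 s3-1->s3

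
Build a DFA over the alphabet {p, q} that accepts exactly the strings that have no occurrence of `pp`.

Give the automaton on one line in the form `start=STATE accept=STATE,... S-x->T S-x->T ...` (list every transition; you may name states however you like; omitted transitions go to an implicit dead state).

start=s0 accept=s0,s1 s0-p->s1 s0-q->s0 s1-p->s2 s1-q->s0 s2-p->s2 s2-q->s2

Track partial matches of the forbidden pattern `pp`. State s2 is a dead state reached once `pp` has occurred; every other state accepts. s0 means no part of `pp` is currently matched.
With 3 states:
        p   q  
>* s0   s1  s0 
 * s1   s2  s0 
   s2   s2  s2 
(> = start, * = accepting)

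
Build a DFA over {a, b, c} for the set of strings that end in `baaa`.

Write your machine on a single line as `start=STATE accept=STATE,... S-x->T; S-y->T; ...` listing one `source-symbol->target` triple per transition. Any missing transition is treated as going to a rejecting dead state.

start=s0; accept=s4; s0-a->s0; s0-b->s1; s0-c->s0; s1-a->s2; s1-b->s1; s1-c->s0; s2-a->s3; s2-b->s1; s2-c->s0; s3-a->s4; s3-b->s1; s3-c->s0; s4-a->s0; s4-b->s1; s4-c->s0

Let each state record the length of the longest suffix of the input read so far that is also a prefix of `baaa`. s1 means the last symbol is `b`; s2 means the last 2 symbols are `ba`; s3 means the last 3 symbols are `baa`; s4 means the last 4 symbols are `baaa`. Accept only at s4, where the string currently ends in `baaa`.
        a   b   c  
>  s0   s0  s1  s0 
   s1   s2  s1  s0 
   s2   s3  s1  s0 
   s3   s4  s1  s0 
 * s4   s0  s1  s0 
(> = start, * = accepting)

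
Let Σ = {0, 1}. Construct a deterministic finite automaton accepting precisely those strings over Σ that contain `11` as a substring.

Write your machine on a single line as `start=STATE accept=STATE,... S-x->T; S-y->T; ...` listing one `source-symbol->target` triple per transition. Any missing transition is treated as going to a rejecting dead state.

start=S0; accept=S2; S0-0->S0; S0-1->S1; S1-0->S0; S1-1->S2; S2-0->S2; S2-1->S2

States S0..S1 record the length of the longest prefix of `11` that matches the current input suffix. Reaching S2 means `11` has been seen, and we stay there forever. Accept from S2.
A 3-state machine:
        0   1  
>  S0   S0  S1 
   S1   S0  S2 
 * S2   S2  S2 
(> = start, * = accepting)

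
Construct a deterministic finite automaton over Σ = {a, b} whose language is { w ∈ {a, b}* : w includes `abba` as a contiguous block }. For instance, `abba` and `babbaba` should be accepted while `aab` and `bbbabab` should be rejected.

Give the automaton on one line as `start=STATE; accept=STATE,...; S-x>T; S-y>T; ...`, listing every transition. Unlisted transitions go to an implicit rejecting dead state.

start=q0; accept=q4; q0-a>q1; q0-b>q0; q1-a>q1; q1-b>q2; q2-a>q1; q2-b>q3; q3-a>q4; q3-b>q0; q4-a>q4; q4-b>q4

Track how much of `abba` has been matched so far: state q0 is no progress, q4 is the absorbing accept state reached once `abba` has occurred. Intermediate states record partial matches; on a mismatch, fall back to the longest reusable overlap.
A 5-state machine:
        a   b  
>  q0   q1  q0 
   q1   q1  q2 
   q2   q1  q3 
   q3   q4  q0 
 * q4   q4  q4 
(> = start, * = accepting)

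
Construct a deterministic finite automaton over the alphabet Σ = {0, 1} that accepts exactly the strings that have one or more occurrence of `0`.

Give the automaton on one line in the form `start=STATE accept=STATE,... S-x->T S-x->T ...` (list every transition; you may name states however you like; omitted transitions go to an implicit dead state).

start=q0 accept=q1,q2 q0-0->q1 q0-1->q0 q1-0->q2 q1-1->q1 q2-0->q2 q2-1->q2

Count `0`s, saturating at 2: state q0 means no `0` yet, q1 means one `0` seen, q2 means more than one. Each `0` increments (capped at q2); other symbols loop. Accept from {q1, q2}.
With 3 states:
        0   1  
>  q0   q1  q0 
 * q1   q2  q1 
 * q2   q2  q2 
(> = start, * = accepting)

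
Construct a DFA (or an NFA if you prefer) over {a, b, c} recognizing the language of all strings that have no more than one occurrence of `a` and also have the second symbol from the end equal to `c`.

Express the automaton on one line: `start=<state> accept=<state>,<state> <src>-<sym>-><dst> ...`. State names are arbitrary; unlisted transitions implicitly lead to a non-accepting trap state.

start=q0 accept=q5,q6,q7,q8 q0-a->q1 q0-b->q0 q0-c->q2 q1-a->q3 q1-b->q1 q1-c->q4 q2-a->q5 q2-b->q6 q2-c->q7 q3-a->q3 q3-b->q3 q3-c->q3 q4-a->q3 q4-b->q5 q4-c->q8 q5-a->q3 q5-b->q1 q5-c->q4 q6-a->q1 q6-b->q0 q6-c->q2 q7-a->q5 q7-b->q6 q7-c->q7 q8-a->q3 q8-b->q5 q8-c->q8

Build one automaton per condition and run them in lockstep. The first has 3 states tracking the count of `a`s, saturating at 2; the second has 13 states tracking the last 2 symbols read. A product state is a pair (one from each), accepting exactly when both do. Minimizing collapses redundant product states.
        a   b   c  
>  q0   q1  q0  q2 
   q1   q3  q1  q4 
   q2   q5  q6  q7 
   q3   q3  q3  q3 
   q4   q3  q5  q8 
 * q5   q3  q1  q4 
 * q6   q1  q0  q2 
 * q7   q5  q6  q7 
 * q8   q3  q5  q8 
(> = start, * = accepting)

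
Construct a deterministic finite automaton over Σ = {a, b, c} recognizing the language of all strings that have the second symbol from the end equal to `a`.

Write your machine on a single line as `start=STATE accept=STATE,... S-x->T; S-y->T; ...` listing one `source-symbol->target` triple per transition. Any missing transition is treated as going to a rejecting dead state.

start=S0; accept=S4,S5,S6; S0-a->S1; S0-b->S2; S0-c->S3; S1-a->S4; S1-b->S5; S1-c->S6; S2-a->S7; S2-b->S8; S2-c->S9; S3-a->S10; S3-b->S11; S3-c->S12; S4-a->S4; S4-b->S5; S4-c->S6; S5-a->S7; S5-b->S8; S5-c->S9; S6-a->S10; S6-b->S11; S6-c->S12; S7-a->S4; S7-b->S5; S7-c->S6; S8-a->S7; S8-b->S8; S8-c->S9; S9-a->S10; S9-b->S11; S9-c->S12; S10-a->S4; S10-b->S5; S10-c->S6; S11-a->S7; S11-b->S8; S11-c->S9; S12-a->S10; S12-b->S11; S12-c->S12

A DFA must remember the last 2 symbols (since which symbol is second-to-last isn't known until the input ends). Use one state per possible window of the last ≤2 symbols; accept from those whose window starts with `a`.
13 states suffice.
          a    b    c  
>  S0     S1   S2   S3 
   S1     S4   S5   S6 
   S2     S7   S8   S9 
   S3    S10  S11  S12 
 * S4     S4   S5   S6 
 * S5     S7   S8   S9 
 * S6    S10  S11  S12 
   S7     S4   S5   S6 
   S8     S7   S8   S9 
   S9    S10  S11  S12 
   S10    S4   S5   S6 
   S11    S7   S8   S9 
   S12   S10  S11  S12 
(> = start, * = accepting)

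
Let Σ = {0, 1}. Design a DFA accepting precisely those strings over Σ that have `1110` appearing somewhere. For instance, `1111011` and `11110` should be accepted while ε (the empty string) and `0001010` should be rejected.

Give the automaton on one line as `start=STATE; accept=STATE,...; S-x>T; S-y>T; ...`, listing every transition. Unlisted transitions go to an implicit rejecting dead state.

States q0..q3 record the length of the longest prefix of `1110` that matches the current input suffix. Reaching q4 means `1110` has been seen, and we stay there forever. Accept from q4.
With 5 states:
        0   1  
>  q0   q0  q1 
   q1   q0  q2 
   q2   q0  q3 
   q3   q4  q3 
 * q4   q4  q4 
(> = start, * = accepting)

start=q0; accept=q4; q0-0>q0; q0-1>q1; q1-0>q0; q1-1>q2; q2-0>q0; q2-1>q3; q3-0>q4; q3-1>q3; q4-0>q4; q4-1>q4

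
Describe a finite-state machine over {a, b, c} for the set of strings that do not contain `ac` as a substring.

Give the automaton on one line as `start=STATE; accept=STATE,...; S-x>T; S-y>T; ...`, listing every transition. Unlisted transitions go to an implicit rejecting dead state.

start=q0; accept=q0,q1; q0-a>q1; q0-b>q0; q0-c>q0; q1-a>q1; q1-b>q0; q1-c>q2; q2-a>q2; q2-b>q2; q2-c>q2

Track partial matches of the forbidden pattern `ac`. State q2 is a dead state reached once `ac` has occurred; every other state accepts. q0 means no part of `ac` is currently matched.
        a   b   c  
>* q0   q1  q0  q0 
 * q1   q1  q0  q2 
   q2   q2  q2  q2 
(> = start, * = accepting)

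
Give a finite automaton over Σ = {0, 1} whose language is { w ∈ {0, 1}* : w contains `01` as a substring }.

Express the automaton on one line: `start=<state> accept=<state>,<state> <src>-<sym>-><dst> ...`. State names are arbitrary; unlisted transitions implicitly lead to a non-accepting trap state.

States S0..S1 record the length of the longest prefix of `01` that matches the current input suffix. Reaching S2 means `01` has been seen, and we stay there forever. Accept from S2.
A 3-state machine:
        0   1  
>  S0   S1  S0 
   S1   S1  S2 
 * S2   S2  S2 
(> = start, * = accepting)

start=S0 accept=S2 S0-0->S1 S0-1->S0 S1-0->S1 S1-1->S2 S2-0->S2 S2-1->S2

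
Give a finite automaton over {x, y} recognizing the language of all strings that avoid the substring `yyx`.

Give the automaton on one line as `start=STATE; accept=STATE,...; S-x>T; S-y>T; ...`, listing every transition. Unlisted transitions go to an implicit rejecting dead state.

start=A; accept=A,B,C; A-x>A; A-y>B; B-x>A; B-y>C; C-x>D; C-y>C; D-x>D; D-y>D

Track partial matches of the forbidden pattern `yyx`. State D is a dead state reached once `yyx` has occurred; every other state accepts. A means no part of `yyx` is currently matched.
A 4-state machine:
       x  y 
>* A   A  B 
 * B   A  C 
 * C   D  C 
   D   D  D 
(> = start, * = accepting)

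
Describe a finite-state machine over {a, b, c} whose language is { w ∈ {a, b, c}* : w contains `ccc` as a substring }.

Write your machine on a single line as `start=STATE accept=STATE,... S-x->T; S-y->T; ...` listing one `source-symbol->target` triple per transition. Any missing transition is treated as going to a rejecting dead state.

States s0..s2 record the length of the longest prefix of `ccc` that matches the current input suffix. Reaching s3 means `ccc` has been seen, and we stay there forever. Accept from s3.
4 states suffice.
        a   b   c  
>  s0   s0  s0  s1 
   s1   s0  s0  s2 
   s2   s0  s0  s3 
 * s3   s3  s3  s3 
(> = start, * = accepting)

start=s0; accept=s3; s0-a->s0; s0-b->s0; s0-c->s1; s1-a->s0; s1-b->s0; s1-c->s2; s2-a->s0; s2-b->s0; s2-c->s3; s3-a->s3; s3-b->s3; s3-c->s3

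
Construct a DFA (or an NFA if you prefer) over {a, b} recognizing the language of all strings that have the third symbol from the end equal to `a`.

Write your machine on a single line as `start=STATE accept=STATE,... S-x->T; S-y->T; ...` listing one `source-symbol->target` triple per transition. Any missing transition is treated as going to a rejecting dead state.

A DFA must remember the last 3 symbols (since which symbol is third-to-last isn't known until the input ends). Use one state per possible window of the last ≤3 symbols; accept from those whose window starts with `a`.
          a    b  
>  s0     s1   s2 
   s1     s3   s4 
   s2     s5   s6 
   s3     s7   s8 
   s4     s9  s10 
   s5    s11  s12 
   s6    s13  s14 
 * s7     s7   s8 
 * s8     s9  s10 
 * s9    s11  s12 
 * s10   s13  s14 
   s11    s7   s8 
   s12    s9  s10 
   s13   s11  s12 
   s14   s13  s14 
(> = start, * = accepting)

start=s0; accept=s7,s8,s9,s10; s0-a->s1; s0-b->s2; s1-a->s3; s1-b->s4; s2-a->s5; s2-b->s6; s3-a->s7; s3-b->s8; s4-a->s9; s4-b->s10; s5-a->s11; s5-b->s12; s6-a->s13; s6-b->s14; s7-a->s7; s7-b->s8; s8-a->s9; s8-b->s10; s9-a->s11; s9-b->s12; s10-a->s13; s10-b->s14; s11-a->s7; s11-b->s8; s12-a->s9; s12-b->s10; s13-a->s11; s13-b->s12; s14-a->s13; s14-b->s14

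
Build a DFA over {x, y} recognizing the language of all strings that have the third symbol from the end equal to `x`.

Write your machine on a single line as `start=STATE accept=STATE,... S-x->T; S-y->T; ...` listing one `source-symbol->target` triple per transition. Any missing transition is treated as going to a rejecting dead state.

A DFA must remember the last 3 symbols (since which symbol is third-to-last isn't known until the input ends). Use one state per possible window of the last ≤3 symbols; accept from those whose window starts with `x`.
With 15 states:
          x    y  
>  q0     q1   q2 
   q1     q3   q4 
   q2     q5   q6 
   q3     q7   q8 
   q4     q9  q10 
   q5    q11  q12 
   q6    q13  q14 
 * q7     q7   q8 
 * q8     q9  q10 
 * q9    q11  q12 
 * q10   q13  q14 
   q11    q7   q8 
   q12    q9  q10 
   q13   q11  q12 
   q14   q13  q14 
(> = start, * = accepting)

start=q0; accept=q7,q8,q9,q10; q0-x->q1; q0-y->q2; q1-x->q3; q1-y->q4; q2-x->q5; q2-y->q6; q3-x->q7; q3-y->q8; q4-x->q9; q4-y->q10; q5-x->q11; q5-y->q12; q6-x->q13; q6-y->q14; q7-x->q7; q7-y->q8; q8-x->q9; q8-y->q10; q9-x->q11; q9-y->q12; q10-x->q13; q10-y->q14; q11-x->q7; q11-y->q8; q12-x->q9; q12-y->q10; q13-x->q11; q13-y->q12; q14-x->q13; q14-y->q14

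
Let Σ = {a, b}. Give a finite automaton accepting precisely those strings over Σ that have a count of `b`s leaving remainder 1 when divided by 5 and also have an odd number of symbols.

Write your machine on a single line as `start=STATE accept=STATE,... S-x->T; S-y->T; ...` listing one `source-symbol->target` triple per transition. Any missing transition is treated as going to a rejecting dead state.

start=q0; accept=q2; q0-a->q1; q0-b->q2; q1-a->q0; q1-b->q3; q2-a->q3; q2-b->q4; q3-a->q2; q3-b->q5; q4-a->q5; q4-b->q6; q5-a->q4; q5-b->q7; q6-a->q7; q6-b->q8; q7-a->q6; q7-b->q9; q8-a->q9; q8-b->q1; q9-a->q8; q9-b->q0

Build one automaton per condition and run them in lockstep. One (5 states) tracks the count of `b`s modulo 5; the other (2 states) tracks the input length modulo 2. Each combined state is a pair, one component from each; accept when both components accept.
A 10-state machine:
        a   b  
>  q0   q1  q2 
   q1   q0  q3 
 * q2   q3  q4 
   q3   q2  q5 
   q4   q5  q6 
   q5   q4  q7 
   q6   q7  q8 
   q7   q6  q9 
   q8   q9  q1 
   q9   q8  q0 
(> = start, * = accepting)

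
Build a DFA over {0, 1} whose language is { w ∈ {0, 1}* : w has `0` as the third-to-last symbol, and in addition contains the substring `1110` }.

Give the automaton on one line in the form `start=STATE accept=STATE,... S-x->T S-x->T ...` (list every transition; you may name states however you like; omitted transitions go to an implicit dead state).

start=s0 accept=s18,s19,s20,s21 s0-0->s1 s0-1->s2 s1-0->s3 s1-1->s4 s2-0->s5 s2-1->s6 s3-0->s7 s3-1->s8 s4-0->s9 s4-1->s10 s5-0->s11 s5-1->s12 s6-0->s13 s6-1->s14 s7-0->s7 s7-1->s8 s8-0->s9 s8-1->s10 s9-0->s11 s9-1->s12 s10-0->s13 s10-1->s14 s11-0->s7 s11-1->s8 s12-0->s9 s12-1->s10 s13-0->s11 s13-1->s12 s14-0->s15 s14-1->s14 s15-0->s16 s15-1->s17 s16-0->s18 s16-1->s19 s17-0->s20 s17-1->s21 s18-0->s18 s18-1->s19 s19-0->s20 s19-1->s21 s20-0->s16 s20-1->s17 s21-0->s15 s21-1->s22 s22-0->s15 s22-1->s22

Handle the two conditions separately and then intersect. The first has 15 states tracking the last 3 symbols read; the second has 5 states tracking whether and how much of `1110` has been seen. A product state is a pair (one from each), accepting exactly when both do.
A 23-state machine:
          0    1  
>  s0     s1   s2 
   s1     s3   s4 
   s2     s5   s6 
   s3     s7   s8 
   s4     s9  s10 
   s5    s11  s12 
   s6    s13  s14 
   s7     s7   s8 
   s8     s9  s10 
   s9    s11  s12 
   s10   s13  s14 
   s11    s7   s8 
   s12    s9  s10 
   s13   s11  s12 
   s14   s15  s14 
   s15   s16  s17 
   s16   s18  s19 
   s17   s20  s21 
 * s18   s18  s19 
 * s19   s20  s21 
 * s20   s16  s17 
 * s21   s15  s22 
   s22   s15  s22 
(> = start, * = accepting)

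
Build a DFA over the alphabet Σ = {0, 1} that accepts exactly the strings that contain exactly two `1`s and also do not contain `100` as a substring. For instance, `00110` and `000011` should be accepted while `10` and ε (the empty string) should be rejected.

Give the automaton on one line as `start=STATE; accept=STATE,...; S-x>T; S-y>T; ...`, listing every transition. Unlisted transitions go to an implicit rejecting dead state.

Build one automaton per condition and run them in lockstep. The first has 4 states tracking the count of `1`s, saturating at 3; the second has 4 states tracking partial matches of the forbidden pattern `100`. A product state is a pair (one from each), accepting exactly when both do.
        0   1  
>  s0   s0  s1 
   s1   s2  s3 
   s2   s4  s3 
 * s3   s5  s6 
   s4   s4  s7 
 * s5   s7  s6 
   s6   s8  s6 
   s7   s7  s9 
   s8   s9  s6 
   s9   s9  s9 
(> = start, * = accepting)

start=s0; accept=s3,s5; s0-0>s0; s0-1>s1; s1-0>s2; s1-1>s3; s2-0>s4; s2-1>s3; s3-0>s5; s3-1>s6; s4-0>s4; s4-1>s7; s5-0>s7; s5-1>s6; s6-0>s8; s6-1>s6; s7-0>s7; s7-1>s9; s8-0>s9; s8-1>s6; s9-0>s9; s9-1>s9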